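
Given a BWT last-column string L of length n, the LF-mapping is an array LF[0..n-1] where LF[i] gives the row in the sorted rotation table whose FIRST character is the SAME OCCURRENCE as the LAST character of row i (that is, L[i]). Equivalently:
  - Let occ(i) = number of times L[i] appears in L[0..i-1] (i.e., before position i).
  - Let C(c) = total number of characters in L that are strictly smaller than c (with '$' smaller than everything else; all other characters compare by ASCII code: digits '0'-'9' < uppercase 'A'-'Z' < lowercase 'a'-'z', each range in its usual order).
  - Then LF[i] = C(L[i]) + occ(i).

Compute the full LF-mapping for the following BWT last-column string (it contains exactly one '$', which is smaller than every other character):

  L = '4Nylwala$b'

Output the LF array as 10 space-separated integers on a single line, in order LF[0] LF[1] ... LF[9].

Char counts: '$':1, '4':1, 'N':1, 'a':2, 'b':1, 'l':2, 'w':1, 'y':1
C (first-col start): C('$')=0, C('4')=1, C('N')=2, C('a')=3, C('b')=5, C('l')=6, C('w')=8, C('y')=9
L[0]='4': occ=0, LF[0]=C('4')+0=1+0=1
L[1]='N': occ=0, LF[1]=C('N')+0=2+0=2
L[2]='y': occ=0, LF[2]=C('y')+0=9+0=9
L[3]='l': occ=0, LF[3]=C('l')+0=6+0=6
L[4]='w': occ=0, LF[4]=C('w')+0=8+0=8
L[5]='a': occ=0, LF[5]=C('a')+0=3+0=3
L[6]='l': occ=1, LF[6]=C('l')+1=6+1=7
L[7]='a': occ=1, LF[7]=C('a')+1=3+1=4
L[8]='$': occ=0, LF[8]=C('$')+0=0+0=0
L[9]='b': occ=0, LF[9]=C('b')+0=5+0=5

Answer: 1 2 9 6 8 3 7 4 0 5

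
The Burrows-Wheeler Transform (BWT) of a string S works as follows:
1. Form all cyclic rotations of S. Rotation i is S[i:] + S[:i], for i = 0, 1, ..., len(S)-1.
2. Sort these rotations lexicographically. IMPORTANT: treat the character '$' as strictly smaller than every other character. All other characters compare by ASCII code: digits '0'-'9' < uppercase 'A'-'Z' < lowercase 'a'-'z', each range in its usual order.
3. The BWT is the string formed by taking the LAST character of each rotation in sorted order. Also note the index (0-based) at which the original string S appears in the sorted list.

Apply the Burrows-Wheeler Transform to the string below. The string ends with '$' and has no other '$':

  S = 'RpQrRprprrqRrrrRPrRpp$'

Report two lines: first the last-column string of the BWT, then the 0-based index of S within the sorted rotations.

Answer: pRpr$rrqpRRRrrrPQprrpR
4

Derivation:
All 22 rotations (rotation i = S[i:]+S[:i]):
  rot[0] = RpQrRprprrqRrrrRPrRpp$
  rot[1] = pQrRprprrqRrrrRPrRpp$R
  rot[2] = QrRprprrqRrrrRPrRpp$Rp
  rot[3] = rRprprrqRrrrRPrRpp$RpQ
  rot[4] = RprprrqRrrrRPrRpp$RpQr
  rot[5] = prprrqRrrrRPrRpp$RpQrR
  rot[6] = rprrqRrrrRPrRpp$RpQrRp
  rot[7] = prrqRrrrRPrRpp$RpQrRpr
  rot[8] = rrqRrrrRPrRpp$RpQrRprp
  rot[9] = rqRrrrRPrRpp$RpQrRprpr
  rot[10] = qRrrrRPrRpp$RpQrRprprr
  rot[11] = RrrrRPrRpp$RpQrRprprrq
  rot[12] = rrrRPrRpp$RpQrRprprrqR
  rot[13] = rrRPrRpp$RpQrRprprrqRr
  rot[14] = rRPrRpp$RpQrRprprrqRrr
  rot[15] = RPrRpp$RpQrRprprrqRrrr
  rot[16] = PrRpp$RpQrRprprrqRrrrR
  rot[17] = rRpp$RpQrRprprrqRrrrRP
  rot[18] = Rpp$RpQrRprprrqRrrrRPr
  rot[19] = pp$RpQrRprprrqRrrrRPrR
  rot[20] = p$RpQrRprprrqRrrrRPrRp
  rot[21] = $RpQrRprprrqRrrrRPrRpp
Sorted (with $ < everything):
  sorted[0] = $RpQrRprprrqRrrrRPrRpp  (last char: 'p')
  sorted[1] = PrRpp$RpQrRprprrqRrrrR  (last char: 'R')
  sorted[2] = QrRprprrqRrrrRPrRpp$Rp  (last char: 'p')
  sorted[3] = RPrRpp$RpQrRprprrqRrrr  (last char: 'r')
  sorted[4] = RpQrRprprrqRrrrRPrRpp$  (last char: '$')
  sorted[5] = Rpp$RpQrRprprrqRrrrRPr  (last char: 'r')
  sorted[6] = RprprrqRrrrRPrRpp$RpQr  (last char: 'r')
  sorted[7] = RrrrRPrRpp$RpQrRprprrq  (last char: 'q')
  sorted[8] = p$RpQrRprprrqRrrrRPrRp  (last char: 'p')
  sorted[9] = pQrRprprrqRrrrRPrRpp$R  (last char: 'R')
  sorted[10] = pp$RpQrRprprrqRrrrRPrR  (last char: 'R')
  sorted[11] = prprrqRrrrRPrRpp$RpQrR  (last char: 'R')
  sorted[12] = prrqRrrrRPrRpp$RpQrRpr  (last char: 'r')
  sorted[13] = qRrrrRPrRpp$RpQrRprprr  (last char: 'r')
  sorted[14] = rRPrRpp$RpQrRprprrqRrr  (last char: 'r')
  sorted[15] = rRpp$RpQrRprprrqRrrrRP  (last char: 'P')
  sorted[16] = rRprprrqRrrrRPrRpp$RpQ  (last char: 'Q')
  sorted[17] = rprrqRrrrRPrRpp$RpQrRp  (last char: 'p')
  sorted[18] = rqRrrrRPrRpp$RpQrRprpr  (last char: 'r')
  sorted[19] = rrRPrRpp$RpQrRprprrqRr  (last char: 'r')
  sorted[20] = rrqRrrrRPrRpp$RpQrRprp  (last char: 'p')
  sorted[21] = rrrRPrRpp$RpQrRprprrqR  (last char: 'R')
Last column: pRpr$rrqpRRRrrrPQprrpR
Original string S is at sorted index 4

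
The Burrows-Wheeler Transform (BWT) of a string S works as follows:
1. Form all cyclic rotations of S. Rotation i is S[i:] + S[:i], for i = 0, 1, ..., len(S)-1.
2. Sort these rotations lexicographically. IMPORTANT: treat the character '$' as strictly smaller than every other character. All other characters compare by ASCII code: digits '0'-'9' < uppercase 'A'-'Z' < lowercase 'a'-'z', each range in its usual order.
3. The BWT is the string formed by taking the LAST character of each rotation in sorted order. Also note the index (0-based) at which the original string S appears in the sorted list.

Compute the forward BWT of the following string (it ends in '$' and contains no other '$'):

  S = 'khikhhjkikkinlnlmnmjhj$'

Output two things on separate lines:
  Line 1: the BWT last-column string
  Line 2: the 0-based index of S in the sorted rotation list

Answer: jkkjhhkkhmhi$jkinnnllim
12

Derivation:
All 23 rotations (rotation i = S[i:]+S[:i]):
  rot[0] = khikhhjkikkinlnlmnmjhj$
  rot[1] = hikhhjkikkinlnlmnmjhj$k
  rot[2] = ikhhjkikkinlnlmnmjhj$kh
  rot[3] = khhjkikkinlnlmnmjhj$khi
  rot[4] = hhjkikkinlnlmnmjhj$khik
  rot[5] = hjkikkinlnlmnmjhj$khikh
  rot[6] = jkikkinlnlmnmjhj$khikhh
  rot[7] = kikkinlnlmnmjhj$khikhhj
  rot[8] = ikkinlnlmnmjhj$khikhhjk
  rot[9] = kkinlnlmnmjhj$khikhhjki
  rot[10] = kinlnlmnmjhj$khikhhjkik
  rot[11] = inlnlmnmjhj$khikhhjkikk
  rot[12] = nlnlmnmjhj$khikhhjkikki
  rot[13] = lnlmnmjhj$khikhhjkikkin
  rot[14] = nlmnmjhj$khikhhjkikkinl
  rot[15] = lmnmjhj$khikhhjkikkinln
  rot[16] = mnmjhj$khikhhjkikkinlnl
  rot[17] = nmjhj$khikhhjkikkinlnlm
  rot[18] = mjhj$khikhhjkikkinlnlmn
  rot[19] = jhj$khikhhjkikkinlnlmnm
  rot[20] = hj$khikhhjkikkinlnlmnmj
  rot[21] = j$khikhhjkikkinlnlmnmjh
  rot[22] = $khikhhjkikkinlnlmnmjhj
Sorted (with $ < everything):
  sorted[0] = $khikhhjkikkinlnlmnmjhj  (last char: 'j')
  sorted[1] = hhjkikkinlnlmnmjhj$khik  (last char: 'k')
  sorted[2] = hikhhjkikkinlnlmnmjhj$k  (last char: 'k')
  sorted[3] = hj$khikhhjkikkinlnlmnmj  (last char: 'j')
  sorted[4] = hjkikkinlnlmnmjhj$khikh  (last char: 'h')
  sorted[5] = ikhhjkikkinlnlmnmjhj$kh  (last char: 'h')
  sorted[6] = ikkinlnlmnmjhj$khikhhjk  (last char: 'k')
  sorted[7] = inlnlmnmjhj$khikhhjkikk  (last char: 'k')
  sorted[8] = j$khikhhjkikkinlnlmnmjh  (last char: 'h')
  sorted[9] = jhj$khikhhjkikkinlnlmnm  (last char: 'm')
  sorted[10] = jkikkinlnlmnmjhj$khikhh  (last char: 'h')
  sorted[11] = khhjkikkinlnlmnmjhj$khi  (last char: 'i')
  sorted[12] = khikhhjkikkinlnlmnmjhj$  (last char: '$')
  sorted[13] = kikkinlnlmnmjhj$khikhhj  (last char: 'j')
  sorted[14] = kinlnlmnmjhj$khikhhjkik  (last char: 'k')
  sorted[15] = kkinlnlmnmjhj$khikhhjki  (last char: 'i')
  sorted[16] = lmnmjhj$khikhhjkikkinln  (last char: 'n')
  sorted[17] = lnlmnmjhj$khikhhjkikkin  (last char: 'n')
  sorted[18] = mjhj$khikhhjkikkinlnlmn  (last char: 'n')
  sorted[19] = mnmjhj$khikhhjkikkinlnl  (last char: 'l')
  sorted[20] = nlmnmjhj$khikhhjkikkinl  (last char: 'l')
  sorted[21] = nlnlmnmjhj$khikhhjkikki  (last char: 'i')
  sorted[22] = nmjhj$khikhhjkikkinlnlm  (last char: 'm')
Last column: jkkjhhkkhmhi$jkinnnllim
Original string S is at sorted index 12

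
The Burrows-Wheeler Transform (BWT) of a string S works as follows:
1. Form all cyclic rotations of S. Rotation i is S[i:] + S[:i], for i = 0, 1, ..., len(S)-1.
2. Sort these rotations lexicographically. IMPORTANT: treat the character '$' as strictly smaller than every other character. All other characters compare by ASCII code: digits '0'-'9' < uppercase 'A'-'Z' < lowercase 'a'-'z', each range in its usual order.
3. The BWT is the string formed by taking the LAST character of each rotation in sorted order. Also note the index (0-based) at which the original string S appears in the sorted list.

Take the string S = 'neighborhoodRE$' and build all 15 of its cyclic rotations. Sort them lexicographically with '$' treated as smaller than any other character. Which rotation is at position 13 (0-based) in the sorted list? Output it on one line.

Answer: orhoodRE$neighb

Derivation:
All 15 rotations (rotation i = S[i:]+S[:i]):
  rot[0] = neighborhoodRE$
  rot[1] = eighborhoodRE$n
  rot[2] = ighborhoodRE$ne
  rot[3] = ghborhoodRE$nei
  rot[4] = hborhoodRE$neig
  rot[5] = borhoodRE$neigh
  rot[6] = orhoodRE$neighb
  rot[7] = rhoodRE$neighbo
  rot[8] = hoodRE$neighbor
  rot[9] = oodRE$neighborh
  rot[10] = odRE$neighborho
  rot[11] = dRE$neighborhoo
  rot[12] = RE$neighborhood
  rot[13] = E$neighborhoodR
  rot[14] = $neighborhoodRE
Sorted (with $ < everything):
  sorted[0] = $neighborhoodRE
  sorted[1] = E$neighborhoodR
  sorted[2] = RE$neighborhood
  sorted[3] = borhoodRE$neigh
  sorted[4] = dRE$neighborhoo
  sorted[5] = eighborhoodRE$n
  sorted[6] = ghborhoodRE$nei
  sorted[7] = hborhoodRE$neig
  sorted[8] = hoodRE$neighbor
  sorted[9] = ighborhoodRE$ne
  sorted[10] = neighborhoodRE$
  sorted[11] = odRE$neighborho
  sorted[12] = oodRE$neighborh
  sorted[13] = orhoodRE$neighb
  sorted[14] = rhoodRE$neighbo
sorted[13] = orhoodRE$neighb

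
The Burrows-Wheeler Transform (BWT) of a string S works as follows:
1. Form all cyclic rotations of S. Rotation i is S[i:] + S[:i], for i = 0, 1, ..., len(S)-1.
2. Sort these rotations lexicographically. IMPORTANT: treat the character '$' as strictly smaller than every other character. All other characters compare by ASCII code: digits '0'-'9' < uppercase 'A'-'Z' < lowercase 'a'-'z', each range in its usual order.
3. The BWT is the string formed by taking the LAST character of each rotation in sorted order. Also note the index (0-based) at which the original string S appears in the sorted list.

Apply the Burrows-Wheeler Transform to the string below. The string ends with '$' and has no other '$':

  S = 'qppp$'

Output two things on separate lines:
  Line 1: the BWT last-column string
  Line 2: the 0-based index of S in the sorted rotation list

All 5 rotations (rotation i = S[i:]+S[:i]):
  rot[0] = qppp$
  rot[1] = ppp$q
  rot[2] = pp$qp
  rot[3] = p$qpp
  rot[4] = $qppp
Sorted (with $ < everything):
  sorted[0] = $qppp  (last char: 'p')
  sorted[1] = p$qpp  (last char: 'p')
  sorted[2] = pp$qp  (last char: 'p')
  sorted[3] = ppp$q  (last char: 'q')
  sorted[4] = qppp$  (last char: '$')
Last column: pppq$
Original string S is at sorted index 4

Answer: pppq$
4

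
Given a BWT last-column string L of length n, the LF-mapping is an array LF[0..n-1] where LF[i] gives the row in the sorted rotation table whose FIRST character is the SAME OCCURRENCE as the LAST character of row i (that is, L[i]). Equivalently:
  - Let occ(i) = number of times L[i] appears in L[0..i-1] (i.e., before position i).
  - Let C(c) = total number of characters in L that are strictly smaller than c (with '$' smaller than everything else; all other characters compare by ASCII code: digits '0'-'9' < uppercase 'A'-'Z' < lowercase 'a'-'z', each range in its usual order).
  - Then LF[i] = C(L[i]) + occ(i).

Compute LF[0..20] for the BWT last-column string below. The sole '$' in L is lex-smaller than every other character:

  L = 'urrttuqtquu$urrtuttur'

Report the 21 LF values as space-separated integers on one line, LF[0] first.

Answer: 14 3 4 8 9 15 1 10 2 16 17 0 18 5 6 11 19 12 13 20 7

Derivation:
Char counts: '$':1, 'q':2, 'r':5, 't':6, 'u':7
C (first-col start): C('$')=0, C('q')=1, C('r')=3, C('t')=8, C('u')=14
L[0]='u': occ=0, LF[0]=C('u')+0=14+0=14
L[1]='r': occ=0, LF[1]=C('r')+0=3+0=3
L[2]='r': occ=1, LF[2]=C('r')+1=3+1=4
L[3]='t': occ=0, LF[3]=C('t')+0=8+0=8
L[4]='t': occ=1, LF[4]=C('t')+1=8+1=9
L[5]='u': occ=1, LF[5]=C('u')+1=14+1=15
L[6]='q': occ=0, LF[6]=C('q')+0=1+0=1
L[7]='t': occ=2, LF[7]=C('t')+2=8+2=10
L[8]='q': occ=1, LF[8]=C('q')+1=1+1=2
L[9]='u': occ=2, LF[9]=C('u')+2=14+2=16
L[10]='u': occ=3, LF[10]=C('u')+3=14+3=17
L[11]='$': occ=0, LF[11]=C('$')+0=0+0=0
L[12]='u': occ=4, LF[12]=C('u')+4=14+4=18
L[13]='r': occ=2, LF[13]=C('r')+2=3+2=5
L[14]='r': occ=3, LF[14]=C('r')+3=3+3=6
L[15]='t': occ=3, LF[15]=C('t')+3=8+3=11
L[16]='u': occ=5, LF[16]=C('u')+5=14+5=19
L[17]='t': occ=4, LF[17]=C('t')+4=8+4=12
L[18]='t': occ=5, LF[18]=C('t')+5=8+5=13
L[19]='u': occ=6, LF[19]=C('u')+6=14+6=20
L[20]='r': occ=4, LF[20]=C('r')+4=3+4=7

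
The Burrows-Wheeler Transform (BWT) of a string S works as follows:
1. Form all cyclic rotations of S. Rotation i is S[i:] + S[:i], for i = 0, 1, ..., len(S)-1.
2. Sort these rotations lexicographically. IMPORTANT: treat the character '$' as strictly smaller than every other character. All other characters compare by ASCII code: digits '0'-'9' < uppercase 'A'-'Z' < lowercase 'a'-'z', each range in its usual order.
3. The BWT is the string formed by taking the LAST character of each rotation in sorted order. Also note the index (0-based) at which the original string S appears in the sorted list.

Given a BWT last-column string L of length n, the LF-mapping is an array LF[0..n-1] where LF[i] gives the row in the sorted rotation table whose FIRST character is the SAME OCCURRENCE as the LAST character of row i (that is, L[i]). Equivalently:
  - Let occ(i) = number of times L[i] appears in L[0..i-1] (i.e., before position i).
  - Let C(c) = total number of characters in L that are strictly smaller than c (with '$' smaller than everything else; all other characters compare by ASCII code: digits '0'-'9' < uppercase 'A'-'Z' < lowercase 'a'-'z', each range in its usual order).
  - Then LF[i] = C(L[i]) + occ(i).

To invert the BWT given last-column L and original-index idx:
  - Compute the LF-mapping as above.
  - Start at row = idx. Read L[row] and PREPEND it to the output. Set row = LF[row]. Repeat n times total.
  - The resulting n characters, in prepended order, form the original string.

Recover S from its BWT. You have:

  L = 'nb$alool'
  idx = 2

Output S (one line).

Answer: balloon$

Derivation:
LF mapping: 5 2 0 1 3 6 7 4
Walk LF starting at row 2, prepending L[row]:
  step 1: row=2, L[2]='$', prepend. Next row=LF[2]=0
  step 2: row=0, L[0]='n', prepend. Next row=LF[0]=5
  step 3: row=5, L[5]='o', prepend. Next row=LF[5]=6
  step 4: row=6, L[6]='o', prepend. Next row=LF[6]=7
  step 5: row=7, L[7]='l', prepend. Next row=LF[7]=4
  step 6: row=4, L[4]='l', prepend. Next row=LF[4]=3
  step 7: row=3, L[3]='a', prepend. Next row=LF[3]=1
  step 8: row=1, L[1]='b', prepend. Next row=LF[1]=2
Reversed output: balloon$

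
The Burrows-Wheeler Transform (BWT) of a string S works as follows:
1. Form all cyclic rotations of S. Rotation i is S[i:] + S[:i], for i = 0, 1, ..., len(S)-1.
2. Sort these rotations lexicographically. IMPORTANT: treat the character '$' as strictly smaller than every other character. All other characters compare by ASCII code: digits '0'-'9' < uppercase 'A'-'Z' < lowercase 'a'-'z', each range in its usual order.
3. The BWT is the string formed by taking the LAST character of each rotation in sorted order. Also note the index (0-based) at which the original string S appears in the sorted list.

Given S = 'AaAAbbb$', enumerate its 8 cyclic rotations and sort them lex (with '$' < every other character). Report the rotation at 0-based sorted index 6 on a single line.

Answer: bb$AaAAb

Derivation:
All 8 rotations (rotation i = S[i:]+S[:i]):
  rot[0] = AaAAbbb$
  rot[1] = aAAbbb$A
  rot[2] = AAbbb$Aa
  rot[3] = Abbb$AaA
  rot[4] = bbb$AaAA
  rot[5] = bb$AaAAb
  rot[6] = b$AaAAbb
  rot[7] = $AaAAbbb
Sorted (with $ < everything):
  sorted[0] = $AaAAbbb
  sorted[1] = AAbbb$Aa
  sorted[2] = AaAAbbb$
  sorted[3] = Abbb$AaA
  sorted[4] = aAAbbb$A
  sorted[5] = b$AaAAbb
  sorted[6] = bb$AaAAb
  sorted[7] = bbb$AaAA
sorted[6] = bb$AaAAb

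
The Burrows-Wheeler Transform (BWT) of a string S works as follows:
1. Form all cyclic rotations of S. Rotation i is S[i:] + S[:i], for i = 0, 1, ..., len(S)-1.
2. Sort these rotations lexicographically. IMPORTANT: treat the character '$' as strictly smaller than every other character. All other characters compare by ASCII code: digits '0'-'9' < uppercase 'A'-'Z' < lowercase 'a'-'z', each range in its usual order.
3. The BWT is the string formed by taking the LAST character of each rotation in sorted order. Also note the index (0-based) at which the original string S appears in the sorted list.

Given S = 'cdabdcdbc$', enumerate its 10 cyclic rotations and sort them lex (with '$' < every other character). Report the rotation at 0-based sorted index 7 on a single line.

Answer: dabdcdbc$c

Derivation:
All 10 rotations (rotation i = S[i:]+S[:i]):
  rot[0] = cdabdcdbc$
  rot[1] = dabdcdbc$c
  rot[2] = abdcdbc$cd
  rot[3] = bdcdbc$cda
  rot[4] = dcdbc$cdab
  rot[5] = cdbc$cdabd
  rot[6] = dbc$cdabdc
  rot[7] = bc$cdabdcd
  rot[8] = c$cdabdcdb
  rot[9] = $cdabdcdbc
Sorted (with $ < everything):
  sorted[0] = $cdabdcdbc
  sorted[1] = abdcdbc$cd
  sorted[2] = bc$cdabdcd
  sorted[3] = bdcdbc$cda
  sorted[4] = c$cdabdcdb
  sorted[5] = cdabdcdbc$
  sorted[6] = cdbc$cdabd
  sorted[7] = dabdcdbc$c
  sorted[8] = dbc$cdabdc
  sorted[9] = dcdbc$cdab
sorted[7] = dabdcdbc$c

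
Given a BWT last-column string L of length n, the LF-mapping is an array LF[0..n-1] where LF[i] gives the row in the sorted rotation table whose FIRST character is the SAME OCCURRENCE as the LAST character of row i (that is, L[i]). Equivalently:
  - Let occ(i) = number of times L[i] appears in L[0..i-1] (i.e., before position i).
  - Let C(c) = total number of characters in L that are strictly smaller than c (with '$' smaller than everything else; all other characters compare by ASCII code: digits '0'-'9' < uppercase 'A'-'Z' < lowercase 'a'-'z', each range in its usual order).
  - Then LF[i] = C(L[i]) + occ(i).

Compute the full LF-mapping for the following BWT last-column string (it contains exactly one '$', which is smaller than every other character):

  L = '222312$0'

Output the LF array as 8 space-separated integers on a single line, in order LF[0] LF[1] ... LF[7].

Char counts: '$':1, '0':1, '1':1, '2':4, '3':1
C (first-col start): C('$')=0, C('0')=1, C('1')=2, C('2')=3, C('3')=7
L[0]='2': occ=0, LF[0]=C('2')+0=3+0=3
L[1]='2': occ=1, LF[1]=C('2')+1=3+1=4
L[2]='2': occ=2, LF[2]=C('2')+2=3+2=5
L[3]='3': occ=0, LF[3]=C('3')+0=7+0=7
L[4]='1': occ=0, LF[4]=C('1')+0=2+0=2
L[5]='2': occ=3, LF[5]=C('2')+3=3+3=6
L[6]='$': occ=0, LF[6]=C('$')+0=0+0=0
L[7]='0': occ=0, LF[7]=C('0')+0=1+0=1

Answer: 3 4 5 7 2 6 0 1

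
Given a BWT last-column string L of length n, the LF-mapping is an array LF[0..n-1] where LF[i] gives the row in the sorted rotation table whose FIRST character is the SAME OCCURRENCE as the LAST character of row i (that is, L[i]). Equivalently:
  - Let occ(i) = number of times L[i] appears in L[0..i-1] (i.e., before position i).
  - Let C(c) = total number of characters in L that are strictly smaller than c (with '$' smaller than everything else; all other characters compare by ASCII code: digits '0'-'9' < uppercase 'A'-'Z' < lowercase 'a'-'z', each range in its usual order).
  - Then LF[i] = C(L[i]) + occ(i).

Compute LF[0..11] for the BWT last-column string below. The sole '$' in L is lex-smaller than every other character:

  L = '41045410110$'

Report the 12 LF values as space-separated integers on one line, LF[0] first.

Char counts: '$':1, '0':3, '1':4, '4':3, '5':1
C (first-col start): C('$')=0, C('0')=1, C('1')=4, C('4')=8, C('5')=11
L[0]='4': occ=0, LF[0]=C('4')+0=8+0=8
L[1]='1': occ=0, LF[1]=C('1')+0=4+0=4
L[2]='0': occ=0, LF[2]=C('0')+0=1+0=1
L[3]='4': occ=1, LF[3]=C('4')+1=8+1=9
L[4]='5': occ=0, LF[4]=C('5')+0=11+0=11
L[5]='4': occ=2, LF[5]=C('4')+2=8+2=10
L[6]='1': occ=1, LF[6]=C('1')+1=4+1=5
L[7]='0': occ=1, LF[7]=C('0')+1=1+1=2
L[8]='1': occ=2, LF[8]=C('1')+2=4+2=6
L[9]='1': occ=3, LF[9]=C('1')+3=4+3=7
L[10]='0': occ=2, LF[10]=C('0')+2=1+2=3
L[11]='$': occ=0, LF[11]=C('$')+0=0+0=0

Answer: 8 4 1 9 11 10 5 2 6 7 3 0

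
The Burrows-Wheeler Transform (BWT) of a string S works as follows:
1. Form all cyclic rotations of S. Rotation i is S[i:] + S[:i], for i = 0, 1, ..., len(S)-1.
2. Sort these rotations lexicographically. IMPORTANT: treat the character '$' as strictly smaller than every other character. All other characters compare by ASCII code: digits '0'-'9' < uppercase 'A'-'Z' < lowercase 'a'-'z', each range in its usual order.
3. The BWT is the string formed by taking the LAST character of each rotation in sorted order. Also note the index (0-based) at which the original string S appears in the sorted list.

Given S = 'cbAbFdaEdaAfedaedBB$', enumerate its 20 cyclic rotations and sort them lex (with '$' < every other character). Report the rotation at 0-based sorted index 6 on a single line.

Answer: FdaEdaAfedaedBB$cbAb

Derivation:
All 20 rotations (rotation i = S[i:]+S[:i]):
  rot[0] = cbAbFdaEdaAfedaedBB$
  rot[1] = bAbFdaEdaAfedaedBB$c
  rot[2] = AbFdaEdaAfedaedBB$cb
  rot[3] = bFdaEdaAfedaedBB$cbA
  rot[4] = FdaEdaAfedaedBB$cbAb
  rot[5] = daEdaAfedaedBB$cbAbF
  rot[6] = aEdaAfedaedBB$cbAbFd
  rot[7] = EdaAfedaedBB$cbAbFda
  rot[8] = daAfedaedBB$cbAbFdaE
  rot[9] = aAfedaedBB$cbAbFdaEd
  rot[10] = AfedaedBB$cbAbFdaEda
  rot[11] = fedaedBB$cbAbFdaEdaA
  rot[12] = edaedBB$cbAbFdaEdaAf
  rot[13] = daedBB$cbAbFdaEdaAfe
  rot[14] = aedBB$cbAbFdaEdaAfed
  rot[15] = edBB$cbAbFdaEdaAfeda
  rot[16] = dBB$cbAbFdaEdaAfedae
  rot[17] = BB$cbAbFdaEdaAfedaed
  rot[18] = B$cbAbFdaEdaAfedaedB
  rot[19] = $cbAbFdaEdaAfedaedBB
Sorted (with $ < everything):
  sorted[0] = $cbAbFdaEdaAfedaedBB
  sorted[1] = AbFdaEdaAfedaedBB$cb
  sorted[2] = AfedaedBB$cbAbFdaEda
  sorted[3] = B$cbAbFdaEdaAfedaedB
  sorted[4] = BB$cbAbFdaEdaAfedaed
  sorted[5] = EdaAfedaedBB$cbAbFda
  sorted[6] = FdaEdaAfedaedBB$cbAb
  sorted[7] = aAfedaedBB$cbAbFdaEd
  sorted[8] = aEdaAfedaedBB$cbAbFd
  sorted[9] = aedBB$cbAbFdaEdaAfed
  sorted[10] = bAbFdaEdaAfedaedBB$c
  sorted[11] = bFdaEdaAfedaedBB$cbA
  sorted[12] = cbAbFdaEdaAfedaedBB$
  sorted[13] = dBB$cbAbFdaEdaAfedae
  sorted[14] = daAfedaedBB$cbAbFdaE
  sorted[15] = daEdaAfedaedBB$cbAbF
  sorted[16] = daedBB$cbAbFdaEdaAfe
  sorted[17] = edBB$cbAbFdaEdaAfeda
  sorted[18] = edaedBB$cbAbFdaEdaAf
  sorted[19] = fedaedBB$cbAbFdaEdaA
sorted[6] = FdaEdaAfedaedBB$cbAb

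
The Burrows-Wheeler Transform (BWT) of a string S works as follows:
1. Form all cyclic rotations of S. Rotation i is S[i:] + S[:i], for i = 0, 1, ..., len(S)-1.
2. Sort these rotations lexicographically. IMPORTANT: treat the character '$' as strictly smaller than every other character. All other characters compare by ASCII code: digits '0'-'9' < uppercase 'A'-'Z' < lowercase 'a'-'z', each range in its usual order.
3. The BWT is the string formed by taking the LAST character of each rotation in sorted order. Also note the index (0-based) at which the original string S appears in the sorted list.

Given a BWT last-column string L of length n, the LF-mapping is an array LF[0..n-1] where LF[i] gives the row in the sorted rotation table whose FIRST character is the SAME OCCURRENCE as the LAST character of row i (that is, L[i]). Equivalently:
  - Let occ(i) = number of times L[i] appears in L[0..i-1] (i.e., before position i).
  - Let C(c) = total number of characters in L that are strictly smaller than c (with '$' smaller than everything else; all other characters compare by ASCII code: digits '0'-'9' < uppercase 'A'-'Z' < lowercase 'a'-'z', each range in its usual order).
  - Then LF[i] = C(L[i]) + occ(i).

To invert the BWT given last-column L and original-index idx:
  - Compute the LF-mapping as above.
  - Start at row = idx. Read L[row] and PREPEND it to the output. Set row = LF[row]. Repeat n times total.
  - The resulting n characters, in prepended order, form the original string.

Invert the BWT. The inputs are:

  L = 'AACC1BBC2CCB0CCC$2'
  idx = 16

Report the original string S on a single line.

LF mapping: 5 6 10 11 2 7 8 12 3 13 14 9 1 15 16 17 0 4
Walk LF starting at row 16, prepending L[row]:
  step 1: row=16, L[16]='$', prepend. Next row=LF[16]=0
  step 2: row=0, L[0]='A', prepend. Next row=LF[0]=5
  step 3: row=5, L[5]='B', prepend. Next row=LF[5]=7
  step 4: row=7, L[7]='C', prepend. Next row=LF[7]=12
  step 5: row=12, L[12]='0', prepend. Next row=LF[12]=1
  step 6: row=1, L[1]='A', prepend. Next row=LF[1]=6
  step 7: row=6, L[6]='B', prepend. Next row=LF[6]=8
  step 8: row=8, L[8]='2', prepend. Next row=LF[8]=3
  step 9: row=3, L[3]='C', prepend. Next row=LF[3]=11
  step 10: row=11, L[11]='B', prepend. Next row=LF[11]=9
  step 11: row=9, L[9]='C', prepend. Next row=LF[9]=13
  step 12: row=13, L[13]='C', prepend. Next row=LF[13]=15
  step 13: row=15, L[15]='C', prepend. Next row=LF[15]=17
  step 14: row=17, L[17]='2', prepend. Next row=LF[17]=4
  step 15: row=4, L[4]='1', prepend. Next row=LF[4]=2
  step 16: row=2, L[2]='C', prepend. Next row=LF[2]=10
  step 17: row=10, L[10]='C', prepend. Next row=LF[10]=14
  step 18: row=14, L[14]='C', prepend. Next row=LF[14]=16
Reversed output: CCC12CCCBC2BA0CBA$

Answer: CCC12CCCBC2BA0CBA$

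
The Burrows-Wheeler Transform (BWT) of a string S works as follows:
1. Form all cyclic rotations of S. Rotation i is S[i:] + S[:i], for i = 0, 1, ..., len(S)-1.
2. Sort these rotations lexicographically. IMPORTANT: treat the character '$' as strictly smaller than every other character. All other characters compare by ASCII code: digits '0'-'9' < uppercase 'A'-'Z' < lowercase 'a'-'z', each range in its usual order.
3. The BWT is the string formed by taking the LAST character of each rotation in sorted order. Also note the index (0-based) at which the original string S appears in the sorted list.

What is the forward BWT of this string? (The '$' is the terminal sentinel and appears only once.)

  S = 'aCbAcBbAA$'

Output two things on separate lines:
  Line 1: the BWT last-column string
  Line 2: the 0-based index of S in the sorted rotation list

Answer: AAbbca$BCA
6

Derivation:
All 10 rotations (rotation i = S[i:]+S[:i]):
  rot[0] = aCbAcBbAA$
  rot[1] = CbAcBbAA$a
  rot[2] = bAcBbAA$aC
  rot[3] = AcBbAA$aCb
  rot[4] = cBbAA$aCbA
  rot[5] = BbAA$aCbAc
  rot[6] = bAA$aCbAcB
  rot[7] = AA$aCbAcBb
  rot[8] = A$aCbAcBbA
  rot[9] = $aCbAcBbAA
Sorted (with $ < everything):
  sorted[0] = $aCbAcBbAA  (last char: 'A')
  sorted[1] = A$aCbAcBbA  (last char: 'A')
  sorted[2] = AA$aCbAcBb  (last char: 'b')
  sorted[3] = AcBbAA$aCb  (last char: 'b')
  sorted[4] = BbAA$aCbAc  (last char: 'c')
  sorted[5] = CbAcBbAA$a  (last char: 'a')
  sorted[6] = aCbAcBbAA$  (last char: '$')
  sorted[7] = bAA$aCbAcB  (last char: 'B')
  sorted[8] = bAcBbAA$aC  (last char: 'C')
  sorted[9] = cBbAA$aCbA  (last char: 'A')
Last column: AAbbca$BCA
Original string S is at sorted index 6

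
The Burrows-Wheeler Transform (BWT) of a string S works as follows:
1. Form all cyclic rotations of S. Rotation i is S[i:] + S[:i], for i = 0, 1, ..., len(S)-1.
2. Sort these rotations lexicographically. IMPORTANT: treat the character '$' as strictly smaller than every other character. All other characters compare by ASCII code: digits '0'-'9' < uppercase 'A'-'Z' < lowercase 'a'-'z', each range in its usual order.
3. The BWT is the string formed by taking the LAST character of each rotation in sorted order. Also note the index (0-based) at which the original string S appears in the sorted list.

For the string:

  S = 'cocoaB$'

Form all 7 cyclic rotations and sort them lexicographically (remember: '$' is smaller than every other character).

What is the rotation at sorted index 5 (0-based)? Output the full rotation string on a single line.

All 7 rotations (rotation i = S[i:]+S[:i]):
  rot[0] = cocoaB$
  rot[1] = ocoaB$c
  rot[2] = coaB$co
  rot[3] = oaB$coc
  rot[4] = aB$coco
  rot[5] = B$cocoa
  rot[6] = $cocoaB
Sorted (with $ < everything):
  sorted[0] = $cocoaB
  sorted[1] = B$cocoa
  sorted[2] = aB$coco
  sorted[3] = coaB$co
  sorted[4] = cocoaB$
  sorted[5] = oaB$coc
  sorted[6] = ocoaB$c
sorted[5] = oaB$coc

Answer: oaB$coc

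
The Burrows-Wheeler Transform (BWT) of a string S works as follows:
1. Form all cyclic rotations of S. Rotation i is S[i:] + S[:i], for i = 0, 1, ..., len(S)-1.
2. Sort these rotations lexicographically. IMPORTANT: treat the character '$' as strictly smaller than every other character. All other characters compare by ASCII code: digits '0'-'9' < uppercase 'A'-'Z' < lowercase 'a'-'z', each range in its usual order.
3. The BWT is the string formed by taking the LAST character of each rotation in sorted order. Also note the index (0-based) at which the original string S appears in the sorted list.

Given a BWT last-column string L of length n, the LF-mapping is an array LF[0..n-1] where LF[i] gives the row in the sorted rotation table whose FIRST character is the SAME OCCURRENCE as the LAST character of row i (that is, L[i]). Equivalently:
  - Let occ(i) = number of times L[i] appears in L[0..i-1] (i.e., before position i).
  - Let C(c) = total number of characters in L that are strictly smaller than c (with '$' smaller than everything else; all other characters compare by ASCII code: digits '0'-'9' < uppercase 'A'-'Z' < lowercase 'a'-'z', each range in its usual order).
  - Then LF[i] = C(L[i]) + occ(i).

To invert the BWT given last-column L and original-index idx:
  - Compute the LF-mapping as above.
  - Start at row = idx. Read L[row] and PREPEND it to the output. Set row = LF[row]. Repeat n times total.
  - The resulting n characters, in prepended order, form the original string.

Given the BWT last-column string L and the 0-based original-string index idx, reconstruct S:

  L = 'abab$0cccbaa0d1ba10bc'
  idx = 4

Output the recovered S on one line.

LF mapping: 6 11 7 12 0 1 16 17 18 13 8 9 2 20 4 14 10 5 3 15 19
Walk LF starting at row 4, prepending L[row]:
  step 1: row=4, L[4]='$', prepend. Next row=LF[4]=0
  step 2: row=0, L[0]='a', prepend. Next row=LF[0]=6
  step 3: row=6, L[6]='c', prepend. Next row=LF[6]=16
  step 4: row=16, L[16]='a', prepend. Next row=LF[16]=10
  step 5: row=10, L[10]='a', prepend. Next row=LF[10]=8
  step 6: row=8, L[8]='c', prepend. Next row=LF[8]=18
  step 7: row=18, L[18]='0', prepend. Next row=LF[18]=3
  step 8: row=3, L[3]='b', prepend. Next row=LF[3]=12
  step 9: row=12, L[12]='0', prepend. Next row=LF[12]=2
  step 10: row=2, L[2]='a', prepend. Next row=LF[2]=7
  step 11: row=7, L[7]='c', prepend. Next row=LF[7]=17
  step 12: row=17, L[17]='1', prepend. Next row=LF[17]=5
  step 13: row=5, L[5]='0', prepend. Next row=LF[5]=1
  step 14: row=1, L[1]='b', prepend. Next row=LF[1]=11
  step 15: row=11, L[11]='a', prepend. Next row=LF[11]=9
  step 16: row=9, L[9]='b', prepend. Next row=LF[9]=13
  step 17: row=13, L[13]='d', prepend. Next row=LF[13]=20
  step 18: row=20, L[20]='c', prepend. Next row=LF[20]=19
  step 19: row=19, L[19]='b', prepend. Next row=LF[19]=15
  step 20: row=15, L[15]='b', prepend. Next row=LF[15]=14
  step 21: row=14, L[14]='1', prepend. Next row=LF[14]=4
Reversed output: 1bbcdbab01ca0b0caaca$

Answer: 1bbcdbab01ca0b0caaca$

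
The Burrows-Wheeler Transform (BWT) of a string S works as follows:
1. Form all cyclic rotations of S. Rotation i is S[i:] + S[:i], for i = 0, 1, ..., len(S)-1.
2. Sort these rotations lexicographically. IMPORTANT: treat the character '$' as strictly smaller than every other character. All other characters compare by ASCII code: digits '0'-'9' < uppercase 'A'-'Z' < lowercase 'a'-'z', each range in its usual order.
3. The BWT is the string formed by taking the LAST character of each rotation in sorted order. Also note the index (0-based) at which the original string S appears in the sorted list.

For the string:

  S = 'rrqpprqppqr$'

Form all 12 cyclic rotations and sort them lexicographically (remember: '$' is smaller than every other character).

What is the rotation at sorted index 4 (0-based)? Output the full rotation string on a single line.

All 12 rotations (rotation i = S[i:]+S[:i]):
  rot[0] = rrqpprqppqr$
  rot[1] = rqpprqppqr$r
  rot[2] = qpprqppqr$rr
  rot[3] = pprqppqr$rrq
  rot[4] = prqppqr$rrqp
  rot[5] = rqppqr$rrqpp
  rot[6] = qppqr$rrqppr
  rot[7] = ppqr$rrqpprq
  rot[8] = pqr$rrqpprqp
  rot[9] = qr$rrqpprqpp
  rot[10] = r$rrqpprqppq
  rot[11] = $rrqpprqppqr
Sorted (with $ < everything):
  sorted[0] = $rrqpprqppqr
  sorted[1] = ppqr$rrqpprq
  sorted[2] = pprqppqr$rrq
  sorted[3] = pqr$rrqpprqp
  sorted[4] = prqppqr$rrqp
  sorted[5] = qppqr$rrqppr
  sorted[6] = qpprqppqr$rr
  sorted[7] = qr$rrqpprqpp
  sorted[8] = r$rrqpprqppq
  sorted[9] = rqppqr$rrqpp
  sorted[10] = rqpprqppqr$r
  sorted[11] = rrqpprqppqr$
sorted[4] = prqppqr$rrqp

Answer: prqppqr$rrqp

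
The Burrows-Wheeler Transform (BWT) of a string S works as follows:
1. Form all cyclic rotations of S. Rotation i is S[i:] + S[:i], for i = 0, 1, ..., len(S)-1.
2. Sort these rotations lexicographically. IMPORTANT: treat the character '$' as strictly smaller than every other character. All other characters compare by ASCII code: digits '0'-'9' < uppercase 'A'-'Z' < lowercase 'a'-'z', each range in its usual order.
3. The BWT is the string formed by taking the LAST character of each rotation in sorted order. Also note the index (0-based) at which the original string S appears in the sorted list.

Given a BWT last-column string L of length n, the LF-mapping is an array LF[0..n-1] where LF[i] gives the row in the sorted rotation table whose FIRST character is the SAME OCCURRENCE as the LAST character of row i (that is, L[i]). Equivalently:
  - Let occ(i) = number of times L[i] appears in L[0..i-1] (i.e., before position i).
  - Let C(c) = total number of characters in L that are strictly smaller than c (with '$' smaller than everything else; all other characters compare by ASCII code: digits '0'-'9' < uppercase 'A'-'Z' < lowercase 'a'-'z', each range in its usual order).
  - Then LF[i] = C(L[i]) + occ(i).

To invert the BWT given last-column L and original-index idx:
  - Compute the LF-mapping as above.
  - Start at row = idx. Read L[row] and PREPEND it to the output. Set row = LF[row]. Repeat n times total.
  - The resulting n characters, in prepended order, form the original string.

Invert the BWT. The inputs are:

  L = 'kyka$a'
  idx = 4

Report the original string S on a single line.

LF mapping: 3 5 4 1 0 2
Walk LF starting at row 4, prepending L[row]:
  step 1: row=4, L[4]='$', prepend. Next row=LF[4]=0
  step 2: row=0, L[0]='k', prepend. Next row=LF[0]=3
  step 3: row=3, L[3]='a', prepend. Next row=LF[3]=1
  step 4: row=1, L[1]='y', prepend. Next row=LF[1]=5
  step 5: row=5, L[5]='a', prepend. Next row=LF[5]=2
  step 6: row=2, L[2]='k', prepend. Next row=LF[2]=4
Reversed output: kayak$

Answer: kayak$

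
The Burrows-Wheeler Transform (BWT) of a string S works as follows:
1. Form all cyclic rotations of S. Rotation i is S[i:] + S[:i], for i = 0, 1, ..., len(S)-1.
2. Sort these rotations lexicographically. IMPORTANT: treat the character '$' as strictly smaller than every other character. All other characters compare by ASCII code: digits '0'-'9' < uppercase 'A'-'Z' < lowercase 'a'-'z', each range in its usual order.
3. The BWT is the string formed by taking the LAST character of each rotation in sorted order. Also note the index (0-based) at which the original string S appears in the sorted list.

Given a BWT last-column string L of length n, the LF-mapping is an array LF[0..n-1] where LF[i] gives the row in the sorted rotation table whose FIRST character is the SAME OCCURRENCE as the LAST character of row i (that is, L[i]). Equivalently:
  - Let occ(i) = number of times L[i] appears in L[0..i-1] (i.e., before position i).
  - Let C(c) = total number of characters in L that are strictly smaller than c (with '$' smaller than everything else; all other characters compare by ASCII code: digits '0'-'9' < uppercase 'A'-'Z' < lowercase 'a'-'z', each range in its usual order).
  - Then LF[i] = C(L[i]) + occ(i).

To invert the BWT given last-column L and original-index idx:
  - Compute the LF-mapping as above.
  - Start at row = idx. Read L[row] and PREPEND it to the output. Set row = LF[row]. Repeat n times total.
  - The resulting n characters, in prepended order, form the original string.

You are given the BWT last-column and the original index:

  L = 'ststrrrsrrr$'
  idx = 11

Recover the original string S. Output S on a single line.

LF mapping: 7 10 8 11 1 2 3 9 4 5 6 0
Walk LF starting at row 11, prepending L[row]:
  step 1: row=11, L[11]='$', prepend. Next row=LF[11]=0
  step 2: row=0, L[0]='s', prepend. Next row=LF[0]=7
  step 3: row=7, L[7]='s', prepend. Next row=LF[7]=9
  step 4: row=9, L[9]='r', prepend. Next row=LF[9]=5
  step 5: row=5, L[5]='r', prepend. Next row=LF[5]=2
  step 6: row=2, L[2]='s', prepend. Next row=LF[2]=8
  step 7: row=8, L[8]='r', prepend. Next row=LF[8]=4
  step 8: row=4, L[4]='r', prepend. Next row=LF[4]=1
  step 9: row=1, L[1]='t', prepend. Next row=LF[1]=10
  step 10: row=10, L[10]='r', prepend. Next row=LF[10]=6
  step 11: row=6, L[6]='r', prepend. Next row=LF[6]=3
  step 12: row=3, L[3]='t', prepend. Next row=LF[3]=11
Reversed output: trrtrrsrrss$

Answer: trrtrrsrrss$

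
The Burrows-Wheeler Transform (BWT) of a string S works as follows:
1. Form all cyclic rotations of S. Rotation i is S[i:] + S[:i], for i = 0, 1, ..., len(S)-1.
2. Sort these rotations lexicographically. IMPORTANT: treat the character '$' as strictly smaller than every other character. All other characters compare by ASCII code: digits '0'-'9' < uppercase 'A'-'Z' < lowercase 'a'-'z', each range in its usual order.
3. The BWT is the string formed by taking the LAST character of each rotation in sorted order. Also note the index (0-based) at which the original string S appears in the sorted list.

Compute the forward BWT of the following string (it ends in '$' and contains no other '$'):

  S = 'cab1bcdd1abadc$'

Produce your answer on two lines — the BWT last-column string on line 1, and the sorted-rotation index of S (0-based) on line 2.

All 15 rotations (rotation i = S[i:]+S[:i]):
  rot[0] = cab1bcdd1abadc$
  rot[1] = ab1bcdd1abadc$c
  rot[2] = b1bcdd1abadc$ca
  rot[3] = 1bcdd1abadc$cab
  rot[4] = bcdd1abadc$cab1
  rot[5] = cdd1abadc$cab1b
  rot[6] = dd1abadc$cab1bc
  rot[7] = d1abadc$cab1bcd
  rot[8] = 1abadc$cab1bcdd
  rot[9] = abadc$cab1bcdd1
  rot[10] = badc$cab1bcdd1a
  rot[11] = adc$cab1bcdd1ab
  rot[12] = dc$cab1bcdd1aba
  rot[13] = c$cab1bcdd1abad
  rot[14] = $cab1bcdd1abadc
Sorted (with $ < everything):
  sorted[0] = $cab1bcdd1abadc  (last char: 'c')
  sorted[1] = 1abadc$cab1bcdd  (last char: 'd')
  sorted[2] = 1bcdd1abadc$cab  (last char: 'b')
  sorted[3] = ab1bcdd1abadc$c  (last char: 'c')
  sorted[4] = abadc$cab1bcdd1  (last char: '1')
  sorted[5] = adc$cab1bcdd1ab  (last char: 'b')
  sorted[6] = b1bcdd1abadc$ca  (last char: 'a')
  sorted[7] = badc$cab1bcdd1a  (last char: 'a')
  sorted[8] = bcdd1abadc$cab1  (last char: '1')
  sorted[9] = c$cab1bcdd1abad  (last char: 'd')
  sorted[10] = cab1bcdd1abadc$  (last char: '$')
  sorted[11] = cdd1abadc$cab1b  (last char: 'b')
  sorted[12] = d1abadc$cab1bcd  (last char: 'd')
  sorted[13] = dc$cab1bcdd1aba  (last char: 'a')
  sorted[14] = dd1abadc$cab1bc  (last char: 'c')
Last column: cdbc1baa1d$bdac
Original string S is at sorted index 10

Answer: cdbc1baa1d$bdac
10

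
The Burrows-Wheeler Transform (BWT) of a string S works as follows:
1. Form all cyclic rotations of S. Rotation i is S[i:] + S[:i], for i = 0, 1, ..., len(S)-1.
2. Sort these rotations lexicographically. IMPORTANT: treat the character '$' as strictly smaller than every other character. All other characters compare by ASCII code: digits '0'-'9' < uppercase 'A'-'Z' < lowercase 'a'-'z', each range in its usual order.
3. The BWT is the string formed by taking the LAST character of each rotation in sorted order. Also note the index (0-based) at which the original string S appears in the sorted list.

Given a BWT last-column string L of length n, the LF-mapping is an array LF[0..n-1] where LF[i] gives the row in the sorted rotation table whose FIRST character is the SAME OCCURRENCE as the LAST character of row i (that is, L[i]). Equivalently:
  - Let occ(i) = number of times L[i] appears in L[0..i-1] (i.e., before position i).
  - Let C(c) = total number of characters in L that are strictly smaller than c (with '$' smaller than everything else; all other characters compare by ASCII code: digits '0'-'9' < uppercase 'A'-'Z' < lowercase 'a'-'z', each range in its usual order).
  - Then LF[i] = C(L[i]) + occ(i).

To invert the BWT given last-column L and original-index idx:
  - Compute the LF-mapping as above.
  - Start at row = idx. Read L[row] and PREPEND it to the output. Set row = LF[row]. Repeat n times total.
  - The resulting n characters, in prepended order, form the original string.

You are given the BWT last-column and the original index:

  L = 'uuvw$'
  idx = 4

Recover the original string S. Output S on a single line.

Answer: wvuu$

Derivation:
LF mapping: 1 2 3 4 0
Walk LF starting at row 4, prepending L[row]:
  step 1: row=4, L[4]='$', prepend. Next row=LF[4]=0
  step 2: row=0, L[0]='u', prepend. Next row=LF[0]=1
  step 3: row=1, L[1]='u', prepend. Next row=LF[1]=2
  step 4: row=2, L[2]='v', prepend. Next row=LF[2]=3
  step 5: row=3, L[3]='w', prepend. Next row=LF[3]=4
Reversed output: wvuu$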